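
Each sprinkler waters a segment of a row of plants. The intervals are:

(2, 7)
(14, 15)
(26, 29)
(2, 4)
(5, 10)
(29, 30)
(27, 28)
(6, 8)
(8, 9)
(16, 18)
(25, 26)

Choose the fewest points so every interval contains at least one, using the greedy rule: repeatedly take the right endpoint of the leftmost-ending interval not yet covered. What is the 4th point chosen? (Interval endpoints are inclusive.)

18

Sort by right endpoint; whenever an interval is uncovered, place a point at its right end.
Sorted: [2,4] [2,7] [6,8] [8,9] [5,10] [14,15] [16,18] [25,26] [27,28] [26,29] [29,30]
{[2,4],[2,7]} hit by 4; {[6,8],[8,9],[5,10]} hit by 8; {[14,15]} hit by 15; {[16,18]} hit by 18; {[25,26]} hit by 26; {[27,28],[26,29]} hit by 28; {[29,30]} hit by 30.
Points: 4, 8, 15, 18, 26, 28, 30 (7 total).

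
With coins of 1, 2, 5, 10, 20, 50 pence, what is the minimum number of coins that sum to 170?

170 = 3×50 + 1×20
Total coins = 3 + 1 = 4

4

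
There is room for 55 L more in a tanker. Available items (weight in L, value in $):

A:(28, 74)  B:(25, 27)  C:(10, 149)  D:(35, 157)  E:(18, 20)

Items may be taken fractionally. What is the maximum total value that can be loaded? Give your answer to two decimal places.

332.43

Sort by value per unit weight and fill in that order.
Order: C (149/10=14.90) > D (157/35=4.49) > A (74/28=2.64) > E (20/18=1.11) > B (27/25=1.08)
Fill: take C (10 @ 149) → take D (35 @ 157) → take 10/28 of A → 26.43; 55/55 used.
Total value = 332.43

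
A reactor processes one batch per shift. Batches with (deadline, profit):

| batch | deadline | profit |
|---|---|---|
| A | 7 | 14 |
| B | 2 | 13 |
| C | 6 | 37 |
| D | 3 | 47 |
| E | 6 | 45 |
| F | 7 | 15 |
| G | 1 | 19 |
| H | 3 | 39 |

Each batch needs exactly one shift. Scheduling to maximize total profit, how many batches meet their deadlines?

By profit: D(d3,47), E(d6,45), H(d3,39), C(d6,37), G(d1,19), F(d7,15), A(d7,14), B(d2,13)
D→slot 3; E→slot 6; H→slot 2; C→slot 5; G→slot 1; F→slot 7; A→slot 4; B skipped.
7 of 8 scheduled.

7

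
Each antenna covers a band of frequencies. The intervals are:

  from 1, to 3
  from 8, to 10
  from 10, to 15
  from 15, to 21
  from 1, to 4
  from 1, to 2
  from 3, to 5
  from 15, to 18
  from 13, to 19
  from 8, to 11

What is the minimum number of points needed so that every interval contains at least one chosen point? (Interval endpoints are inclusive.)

Process intervals by earliest right end; each time one isn't hit yet, stab at its right endpoint.
Sorted: [1,2] [1,3] [1,4] [3,5] [8,10] [8,11] [10,15] [15,18] [13,19] [15,21]
{[1,2],[1,3],[1,4]} hit by 2; {[3,5]} hit by 5; {[8,10],[8,11],[10,15]} hit by 10; {[15,18],[13,19],[15,21]} hit by 18.
Points: 2, 5, 10, 18 (4 total).

4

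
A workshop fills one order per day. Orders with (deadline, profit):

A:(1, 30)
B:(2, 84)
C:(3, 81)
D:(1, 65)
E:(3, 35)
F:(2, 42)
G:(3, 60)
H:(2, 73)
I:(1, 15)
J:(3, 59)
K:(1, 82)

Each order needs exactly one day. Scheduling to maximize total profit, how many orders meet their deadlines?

Profit order: B=84 K=82 C=81 H=73 D=65 G=60 J=59 F=42 E=35 A=30 I=15
Assign: B→slot 2, K→slot 1, C→slot 3, H skipped, D skipped, G skipped, J skipped, F skipped, E skipped, A skipped, I skipped.
Slots: [1:K] [2:B] [3:C]
3 of 11 scheduled.

3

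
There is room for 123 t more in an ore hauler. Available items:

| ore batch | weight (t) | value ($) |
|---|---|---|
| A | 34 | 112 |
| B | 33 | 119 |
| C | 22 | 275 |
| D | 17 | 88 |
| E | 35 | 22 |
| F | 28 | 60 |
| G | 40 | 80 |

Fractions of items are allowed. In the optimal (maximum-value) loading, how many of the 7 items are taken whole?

Sort by value per unit weight and fill in that order.
Ratios (sorted): C 12.50, D 5.18, B 3.61, A 3.29, F 2.14, G 2.00, E 0.63
take C (22 @ 275); take D (17 @ 88); take B (33 @ 119); take A (34 @ 112); take 17/28 of F → 36.43. Capacity used 123/123.
4 item(s) taken whole; one partial (take 17/28 of F).

4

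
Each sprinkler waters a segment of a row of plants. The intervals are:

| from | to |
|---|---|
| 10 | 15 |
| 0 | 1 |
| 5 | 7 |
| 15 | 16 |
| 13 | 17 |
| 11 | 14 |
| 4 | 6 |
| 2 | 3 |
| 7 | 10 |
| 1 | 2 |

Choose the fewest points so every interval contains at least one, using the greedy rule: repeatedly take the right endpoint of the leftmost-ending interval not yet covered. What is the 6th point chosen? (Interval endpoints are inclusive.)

Process intervals by earliest right end; each time one isn't hit yet, stab at its right endpoint.
Sorted: [0,1] [1,2] [2,3] [4,6] [5,7] [7,10] [11,14] [10,15] [15,16] [13,17]
{[0,1],[1,2]} hit by 1; {[2,3]} hit by 3; {[4,6],[5,7]} hit by 6; {[7,10]} hit by 10; {[11,14],[10,15]} hit by 14; {[15,16],[13,17]} hit by 16.
Points: 1, 3, 6, 10, 14, 16 (6 total).

16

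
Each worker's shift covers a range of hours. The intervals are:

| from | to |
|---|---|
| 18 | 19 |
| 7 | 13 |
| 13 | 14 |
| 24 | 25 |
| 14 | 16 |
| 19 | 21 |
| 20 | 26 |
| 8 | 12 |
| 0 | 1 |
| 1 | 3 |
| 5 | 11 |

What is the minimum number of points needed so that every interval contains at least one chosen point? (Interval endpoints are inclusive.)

By right end: [0,1]  [1,3]  [5,11]  [8,12]  [7,13]  [13,14]  [14,16]  [18,19]  [19,21]  [24,25]  [20,26]
[0,1] uncovered → point at 1; [5,11] uncovered → point at 11; [13,14] uncovered → point at 14; [18,19] uncovered → point at 19; [24,25] uncovered → point at 25.
Points: 1, 11, 14, 19, 25 (5 total).

5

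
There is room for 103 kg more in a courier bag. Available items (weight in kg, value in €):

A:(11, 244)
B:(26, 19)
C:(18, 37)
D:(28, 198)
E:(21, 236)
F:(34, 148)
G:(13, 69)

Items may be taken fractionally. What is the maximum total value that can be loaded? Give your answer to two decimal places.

877.59

Greedy by value/weight ratio, highest first.
Order: A (244/11=22.18) > E (236/21=11.24) > D (198/28=7.07) > G (69/13=5.31) > F (148/34=4.35) > C (37/18=2.06) > B (19/26=0.73)
Fill: take A (11 @ 244) → take E (21 @ 236) → take D (28 @ 198) → take G (13 @ 69) → take 30/34 of F → 130.59; 103/103 used.
Total value = 877.59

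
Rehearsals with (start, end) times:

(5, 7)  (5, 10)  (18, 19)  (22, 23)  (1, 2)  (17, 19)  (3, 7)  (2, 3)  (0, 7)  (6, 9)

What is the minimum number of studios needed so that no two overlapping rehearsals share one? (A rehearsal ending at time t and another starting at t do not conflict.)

5

The answer is the maximum number of intervals overlapping at any instant.
Events (time:±→running): 0:+→1 1:+→2 2:-→1 2:+→2 3:-→1 3:+→2 5:+→3 5:+→4 6:+→5 … peak 5.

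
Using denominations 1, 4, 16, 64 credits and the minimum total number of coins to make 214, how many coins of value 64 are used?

Use the largest denomination that fits, subtract, and repeat.
214 = 3×64 + 1×16 + 1×4 + 2×1
Count of 64: 3

3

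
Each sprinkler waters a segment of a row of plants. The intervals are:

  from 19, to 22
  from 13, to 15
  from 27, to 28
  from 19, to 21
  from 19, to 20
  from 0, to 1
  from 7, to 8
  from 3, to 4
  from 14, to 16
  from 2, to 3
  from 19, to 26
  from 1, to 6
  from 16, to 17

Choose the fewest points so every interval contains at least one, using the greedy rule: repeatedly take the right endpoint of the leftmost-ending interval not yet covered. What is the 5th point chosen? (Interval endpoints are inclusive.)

17

Process intervals by earliest right end; each time one isn't hit yet, stab at its right endpoint.
By right end: [0,1]  [2,3]  [3,4]  [1,6]  [7,8]  [13,15]  [14,16]  [16,17]  [19,20]  [19,21]  [19,22]  [19,26]  [27,28]
[0,1] uncovered → point at 1; [2,3] uncovered → point at 3; [7,8] uncovered → point at 8; [13,15] uncovered → point at 15; [16,17] uncovered → point at 17; [19,20] uncovered → point at 20; [27,28] uncovered → point at 28.
Points: 1, 3, 8, 15, 17, 20, 28 (7 total).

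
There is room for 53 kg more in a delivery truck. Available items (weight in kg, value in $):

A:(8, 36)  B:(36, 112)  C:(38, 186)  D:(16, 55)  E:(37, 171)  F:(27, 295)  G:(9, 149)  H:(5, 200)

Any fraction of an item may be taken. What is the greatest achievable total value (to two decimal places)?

702.74

Sort by value per unit weight and fill in that order.
Ratios (sorted): H 40.00, G 16.56, F 10.93, C 4.89, E 4.62, A 4.50, D 3.44, B 3.11
take H (5 @ 200); take G (9 @ 149); take F (27 @ 295); take 12/38 of C → 58.74. Capacity used 53/53.
Total value = 702.74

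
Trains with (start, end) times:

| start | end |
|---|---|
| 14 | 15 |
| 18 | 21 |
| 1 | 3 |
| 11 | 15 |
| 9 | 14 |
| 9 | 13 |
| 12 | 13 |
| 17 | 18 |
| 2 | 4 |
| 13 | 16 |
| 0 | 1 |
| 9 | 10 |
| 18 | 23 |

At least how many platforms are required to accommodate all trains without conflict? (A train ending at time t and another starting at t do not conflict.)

The answer is the maximum number of intervals overlapping at any instant.
starts: [0, 1, 2, 9, 9, 9, 11, 12, 13, 14, 17, 18, 18]
ends:   [1, 3, 4, 10, 13, 13, 14, 15, 15, 16, 18, 21, 23]
s0→1 e1→0 s1→1 s2→2 e3→1 e4→0 s9→1 s9→2 s9→3 e10→2 s11→3 s12→4  — peak 4.

4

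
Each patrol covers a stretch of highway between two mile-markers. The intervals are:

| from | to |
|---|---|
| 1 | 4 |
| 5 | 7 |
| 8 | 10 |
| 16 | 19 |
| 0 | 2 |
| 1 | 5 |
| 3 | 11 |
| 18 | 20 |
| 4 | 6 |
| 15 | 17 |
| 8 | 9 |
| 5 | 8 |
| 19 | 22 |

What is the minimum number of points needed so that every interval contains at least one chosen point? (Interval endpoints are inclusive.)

By right end: [0,2]  [1,4]  [1,5]  [4,6]  [5,7]  [5,8]  [8,9]  [8,10]  [3,11]  [15,17]  [16,19]  [18,20]  [19,22]
[0,2] uncovered → point at 2; [4,6] uncovered → point at 6; [8,9] uncovered → point at 9; [15,17] uncovered → point at 17; [18,20] uncovered → point at 20.
Points: 2, 6, 9, 17, 20 (5 total).

5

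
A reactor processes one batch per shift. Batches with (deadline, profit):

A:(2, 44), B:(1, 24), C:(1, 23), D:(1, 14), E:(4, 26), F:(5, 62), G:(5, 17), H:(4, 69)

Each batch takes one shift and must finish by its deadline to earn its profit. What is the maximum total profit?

Take jobs in profit order; each goes to the latest open slot no later than its deadline.
By profit: H(d4,69), F(d5,62), A(d2,44), E(d4,26), B(d1,24), C(d1,23), G(d5,17), D(d1,14)
H→slot 4; F→slot 5; A→slot 2; E→slot 3; B→slot 1; C skipped; G skipped; D skipped.
Profit = 24 + 44 + 26 + 69 + 62 = 225

225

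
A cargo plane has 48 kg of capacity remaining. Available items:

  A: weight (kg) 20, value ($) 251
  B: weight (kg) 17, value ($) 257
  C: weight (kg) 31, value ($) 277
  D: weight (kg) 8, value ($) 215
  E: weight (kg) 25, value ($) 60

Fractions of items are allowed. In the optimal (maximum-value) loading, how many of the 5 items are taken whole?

3

Ratios (sorted): D 26.88, B 15.12, A 12.55, C 8.94, E 2.40
take D (8 @ 215); take B (17 @ 257); take A (20 @ 251); take 3/31 of C → 26.81. Capacity used 48/48.
3 item(s) taken whole; one partial (take 3/31 of C).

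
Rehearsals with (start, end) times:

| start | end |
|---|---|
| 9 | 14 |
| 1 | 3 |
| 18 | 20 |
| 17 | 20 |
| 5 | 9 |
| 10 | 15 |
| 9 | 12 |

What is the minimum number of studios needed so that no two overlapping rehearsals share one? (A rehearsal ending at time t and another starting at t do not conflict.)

3

starts: [1, 5, 9, 9, 10, 17, 18]
ends:   [3, 9, 12, 14, 15, 20, 20]
s1→1 e3→0 s5→1 e9→0 s9→1 s9→2 s10→3  — peak 3.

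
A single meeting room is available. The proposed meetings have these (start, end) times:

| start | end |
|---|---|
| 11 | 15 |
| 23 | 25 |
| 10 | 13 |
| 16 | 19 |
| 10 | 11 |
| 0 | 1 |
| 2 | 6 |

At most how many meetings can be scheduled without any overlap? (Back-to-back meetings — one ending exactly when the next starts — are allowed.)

Sort by end time and greedily take each interval whose start is ≥ the last chosen end.
Sorted by end: (0,1)  (2,6)  (10,11)  (10,13)  (11,15)  (16,19)  (23,25)
take (0,1); take (2,6); take (10,11); skip (10,13); take (11,15); take (16,19); take (23,25).
Selected 6 meetings.

6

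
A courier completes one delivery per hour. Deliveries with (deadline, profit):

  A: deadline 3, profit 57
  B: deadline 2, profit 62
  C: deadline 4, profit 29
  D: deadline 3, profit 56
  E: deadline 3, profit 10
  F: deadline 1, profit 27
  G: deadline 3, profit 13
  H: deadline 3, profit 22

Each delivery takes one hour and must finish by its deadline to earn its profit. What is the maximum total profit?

By profit: B(d2,62), A(d3,57), D(d3,56), C(d4,29), F(d1,27), H(d3,22), G(d3,13), E(d3,10)
B→slot 2; A→slot 3; D→slot 1; C→slot 4; F skipped; H skipped; G skipped; E skipped.
Profit = 56 + 62 + 57 + 29 = 204

204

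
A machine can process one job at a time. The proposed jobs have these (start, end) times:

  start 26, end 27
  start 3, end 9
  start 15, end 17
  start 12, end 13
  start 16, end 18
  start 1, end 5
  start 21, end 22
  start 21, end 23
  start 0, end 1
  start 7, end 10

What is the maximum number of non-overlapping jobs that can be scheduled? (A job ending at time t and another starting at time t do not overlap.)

Greedy by earliest finish: after sorting by end time, pick each interval compatible with the last pick.
Sorted by end: (0,1)  (1,5)  (3,9)  (7,10)  (12,13)  (15,17)  (16,18)  (21,22)  (21,23)  (26,27)
take (0,1); take (1,5); take (7,10); take (12,13); take (15,17); take (21,22); skip (21,23); take (26,27).
Selected 7 jobs.

7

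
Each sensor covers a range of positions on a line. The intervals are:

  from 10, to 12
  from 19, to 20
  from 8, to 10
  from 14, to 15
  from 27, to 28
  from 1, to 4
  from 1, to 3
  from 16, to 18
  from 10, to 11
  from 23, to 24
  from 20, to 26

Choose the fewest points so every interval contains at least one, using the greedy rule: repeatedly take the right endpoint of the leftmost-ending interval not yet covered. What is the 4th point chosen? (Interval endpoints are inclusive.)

Sort by right endpoint; whenever an interval is uncovered, place a point at its right end.
Sorted: [1,3] [1,4] [8,10] [10,11] [10,12] [14,15] [16,18] [19,20] [23,24] [20,26] [27,28]
{[1,3],[1,4]} hit by 3; {[8,10],[10,11],[10,12]} hit by 10; {[14,15]} hit by 15; {[16,18]} hit by 18; {[19,20]} hit by 20; {[23,24],[20,26]} hit by 24; {[27,28]} hit by 28.
Points: 3, 10, 15, 18, 20, 24, 28 (7 total).

18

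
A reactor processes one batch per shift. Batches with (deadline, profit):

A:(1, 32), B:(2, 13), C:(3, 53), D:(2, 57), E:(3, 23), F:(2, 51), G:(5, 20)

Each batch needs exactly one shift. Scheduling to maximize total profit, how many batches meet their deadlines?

Sort by profit descending; place each in the latest free slot ≤ its deadline.
Profit order: D=57 C=53 F=51 A=32 E=23 G=20 B=13
Assign: D→slot 2, C→slot 3, F→slot 1, A skipped, E skipped, G→slot 5, B skipped.
Slots: [1:F] [2:D] [3:C] [5:G]
4 of 7 scheduled.

4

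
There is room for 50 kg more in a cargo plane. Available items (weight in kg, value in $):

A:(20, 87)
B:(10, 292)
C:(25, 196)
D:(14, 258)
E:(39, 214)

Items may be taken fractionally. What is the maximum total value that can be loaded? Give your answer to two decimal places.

Order: B (292/10=29.20) > D (258/14=18.43) > C (196/25=7.84) > E (214/39=5.49) > A (87/20=4.35)
Fill: take B (10 @ 292) → take D (14 @ 258) → take C (25 @ 196) → take 1/39 of E → 5.49; 50/50 used.
Total value = 751.49

751.49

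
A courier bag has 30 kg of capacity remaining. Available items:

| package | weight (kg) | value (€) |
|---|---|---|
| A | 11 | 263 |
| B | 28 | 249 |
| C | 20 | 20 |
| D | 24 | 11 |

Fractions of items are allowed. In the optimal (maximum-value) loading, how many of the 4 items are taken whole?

Sort by value per unit weight and fill in that order.
Order: A (263/11=23.91) > B (249/28=8.89) > C (20/20=1.00) > D (11/24=0.46)
Fill: take A (11 @ 263) → take 19/28 of B → 168.96; 30/30 used.
1 item(s) taken whole; one partial (take 19/28 of B).

1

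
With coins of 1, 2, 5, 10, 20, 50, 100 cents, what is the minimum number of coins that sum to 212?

4

212 − 2×100→12 − 1×10→2 − 1×2→0
Total coins = 2 + 1 + 1 = 4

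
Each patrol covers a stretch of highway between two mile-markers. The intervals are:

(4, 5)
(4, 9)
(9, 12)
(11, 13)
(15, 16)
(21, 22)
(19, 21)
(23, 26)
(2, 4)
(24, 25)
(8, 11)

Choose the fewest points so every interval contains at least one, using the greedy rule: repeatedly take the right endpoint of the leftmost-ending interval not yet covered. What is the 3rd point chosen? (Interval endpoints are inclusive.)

Process intervals by earliest right end; each time one isn't hit yet, stab at its right endpoint.
Sorted: [2,4] [4,5] [4,9] [8,11] [9,12] [11,13] [15,16] [19,21] [21,22] [24,25] [23,26]
{[2,4],[4,5],[4,9]} hit by 4; {[8,11],[9,12],[11,13]} hit by 11; {[15,16]} hit by 16; {[19,21],[21,22]} hit by 21; {[24,25],[23,26]} hit by 25.
Points: 4, 11, 16, 21, 25 (5 total).

16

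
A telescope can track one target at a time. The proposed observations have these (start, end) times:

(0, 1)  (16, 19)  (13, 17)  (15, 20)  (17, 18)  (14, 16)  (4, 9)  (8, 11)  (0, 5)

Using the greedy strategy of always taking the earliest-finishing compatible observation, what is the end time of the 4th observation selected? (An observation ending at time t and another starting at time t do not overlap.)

18

By end time: (0,1), (0,5), (4,9), (8,11), (14,16), (13,17), (17,18), (16,19), (15,20).
Pick (0,1); next start ≥ 1 → (4,9); next start ≥ 9 → (14,16); next start ≥ 16 → (17,18).
Selected: (0,1) (4,9) (14,16) (17,18)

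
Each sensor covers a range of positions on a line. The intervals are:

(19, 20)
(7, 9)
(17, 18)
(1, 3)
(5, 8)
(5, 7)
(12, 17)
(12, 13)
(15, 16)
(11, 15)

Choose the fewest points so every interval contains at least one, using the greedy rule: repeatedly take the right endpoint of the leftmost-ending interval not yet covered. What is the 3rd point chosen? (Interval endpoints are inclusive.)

Sort by right endpoint; whenever an interval is uncovered, place a point at its right end.
Sorted: [1,3] [5,7] [5,8] [7,9] [12,13] [11,15] [15,16] [12,17] [17,18] [19,20]
{[1,3]} hit by 3; {[5,7],[5,8],[7,9]} hit by 7; {[12,13],[11,15]} hit by 13; {[15,16],[12,17]} hit by 16; {[17,18]} hit by 18; {[19,20]} hit by 20.
Points: 3, 7, 13, 16, 18, 20 (6 total).

13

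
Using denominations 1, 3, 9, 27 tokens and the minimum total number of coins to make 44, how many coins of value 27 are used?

44 − 1×27→17 − 1×9→8 − 2×3→2 − 2×1→0
Count of 27: 1

1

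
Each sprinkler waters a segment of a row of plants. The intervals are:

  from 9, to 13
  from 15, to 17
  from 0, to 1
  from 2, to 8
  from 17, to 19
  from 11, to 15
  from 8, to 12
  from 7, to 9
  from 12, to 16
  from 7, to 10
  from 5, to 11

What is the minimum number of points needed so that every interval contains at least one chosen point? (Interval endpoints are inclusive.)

Sorted: [0,1] [2,8] [7,9] [7,10] [5,11] [8,12] [9,13] [11,15] [12,16] [15,17] [17,19]
{[0,1]} hit by 1; {[2,8],[7,9],[7,10],[5,11],[8,12]} hit by 8; {[9,13],[11,15],[12,16]} hit by 13; {[15,17],[17,19]} hit by 17.
Points: 1, 8, 13, 17 (4 total).

4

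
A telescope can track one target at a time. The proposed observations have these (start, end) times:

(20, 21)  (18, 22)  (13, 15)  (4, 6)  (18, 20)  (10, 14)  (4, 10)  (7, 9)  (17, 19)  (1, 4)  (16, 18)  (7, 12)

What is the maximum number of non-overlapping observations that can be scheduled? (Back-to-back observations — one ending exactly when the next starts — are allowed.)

7

Order by finish time; keep every interval that doesn't clash with the previous kept one.
By end time: (1,4), (4,6), (7,9), (4,10), (7,12), (10,14), (13,15), (16,18), (17,19), (18,20), (20,21), (18,22).
Pick (1,4); next start ≥ 4 → (4,6); next start ≥ 6 → (7,9); next start ≥ 9 → (10,14); next start ≥ 14 → (16,18); next start ≥ 18 → (18,20); next start ≥ 20 → (20,21).
Selected 7 observations.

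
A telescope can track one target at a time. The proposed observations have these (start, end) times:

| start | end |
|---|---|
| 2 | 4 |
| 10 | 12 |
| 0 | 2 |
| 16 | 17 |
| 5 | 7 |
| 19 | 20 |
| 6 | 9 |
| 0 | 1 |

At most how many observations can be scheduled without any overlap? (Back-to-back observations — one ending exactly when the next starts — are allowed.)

6

Order by finish time; keep every interval that doesn't clash with the previous kept one.
By end time: (0,1), (0,2), (2,4), (5,7), (6,9), (10,12), (16,17), (19,20).
Pick (0,1); next start ≥ 1 → (2,4); next start ≥ 4 → (5,7); next start ≥ 7 → (10,12); next start ≥ 12 → (16,17); next start ≥ 17 → (19,20).
Selected 6 observations.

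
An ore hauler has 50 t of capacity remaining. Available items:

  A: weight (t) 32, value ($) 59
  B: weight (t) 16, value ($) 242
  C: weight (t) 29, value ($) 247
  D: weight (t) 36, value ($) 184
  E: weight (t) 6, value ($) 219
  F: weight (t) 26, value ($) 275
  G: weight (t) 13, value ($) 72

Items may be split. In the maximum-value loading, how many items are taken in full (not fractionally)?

Ratios (sorted): E 36.50, B 15.12, F 10.58, C 8.52, G 5.54, D 5.11, A 1.84
take E (6 @ 219); take B (16 @ 242); take F (26 @ 275); take 2/29 of C → 17.03. Capacity used 50/50.
3 item(s) taken whole; one partial (take 2/29 of C).

3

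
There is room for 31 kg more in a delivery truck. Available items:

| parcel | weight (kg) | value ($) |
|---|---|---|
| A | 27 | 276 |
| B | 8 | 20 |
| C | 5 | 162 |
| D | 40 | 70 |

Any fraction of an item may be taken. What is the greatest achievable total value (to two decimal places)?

Ratios (sorted): C 32.40, A 10.22, B 2.50, D 1.75
take C (5 @ 162); take 26/27 of A → 265.78. Capacity used 31/31.
Total value = 427.78

427.78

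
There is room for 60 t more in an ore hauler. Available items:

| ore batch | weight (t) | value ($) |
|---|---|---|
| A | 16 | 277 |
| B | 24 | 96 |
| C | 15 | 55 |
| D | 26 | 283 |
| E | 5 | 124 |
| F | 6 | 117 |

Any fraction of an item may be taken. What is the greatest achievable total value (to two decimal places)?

829.00

Ratios (sorted): E 24.80, F 19.50, A 17.31, D 10.88, B 4.00, C 3.67
take E (5 @ 124); take F (6 @ 117); take A (16 @ 277); take D (26 @ 283); take 7/24 of B → 28.00. Capacity used 60/60.
Total value = 829.00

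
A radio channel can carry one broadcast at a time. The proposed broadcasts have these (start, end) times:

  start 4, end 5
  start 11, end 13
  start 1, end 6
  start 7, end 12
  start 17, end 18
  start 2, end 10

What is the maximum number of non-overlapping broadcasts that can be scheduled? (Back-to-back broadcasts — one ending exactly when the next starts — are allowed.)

3

Sorted by end: (4,5)  (1,6)  (2,10)  (7,12)  (11,13)  (17,18)
take (4,5); skip (1,6); skip (2,10); take (7,12); take (17,18).
Selected 3 broadcasts.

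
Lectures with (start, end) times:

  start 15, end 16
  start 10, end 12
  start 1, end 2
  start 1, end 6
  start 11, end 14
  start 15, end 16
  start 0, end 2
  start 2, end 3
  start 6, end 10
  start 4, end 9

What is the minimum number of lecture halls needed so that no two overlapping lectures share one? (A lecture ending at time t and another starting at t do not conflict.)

3

Events (time:±→running): 0:+→1 1:+→2 1:+→3 … peak 3.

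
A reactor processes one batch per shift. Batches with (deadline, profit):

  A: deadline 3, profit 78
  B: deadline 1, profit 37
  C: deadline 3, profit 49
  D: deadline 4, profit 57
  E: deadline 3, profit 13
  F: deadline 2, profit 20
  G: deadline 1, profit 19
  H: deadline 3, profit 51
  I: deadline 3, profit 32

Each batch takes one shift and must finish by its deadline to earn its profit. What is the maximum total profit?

Sort by profit descending; place each in the latest free slot ≤ its deadline.
By profit: A(d3,78), D(d4,57), H(d3,51), C(d3,49), B(d1,37), I(d3,32), F(d2,20), G(d1,19), E(d3,13)
A→slot 3; D→slot 4; H→slot 2; C→slot 1; B skipped; I skipped; F skipped; G skipped; E skipped.
Profit = 49 + 51 + 78 + 57 = 235

235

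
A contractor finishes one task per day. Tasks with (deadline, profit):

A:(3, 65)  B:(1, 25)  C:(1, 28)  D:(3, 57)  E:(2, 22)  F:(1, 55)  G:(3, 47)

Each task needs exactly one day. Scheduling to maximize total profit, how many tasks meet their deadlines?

3

Sort by profit descending; place each in the latest free slot ≤ its deadline.
By profit: A(d3,65), D(d3,57), F(d1,55), G(d3,47), C(d1,28), B(d1,25), E(d2,22)
A→slot 3; D→slot 2; F→slot 1; G skipped; C skipped; B skipped; E skipped.
3 of 7 scheduled.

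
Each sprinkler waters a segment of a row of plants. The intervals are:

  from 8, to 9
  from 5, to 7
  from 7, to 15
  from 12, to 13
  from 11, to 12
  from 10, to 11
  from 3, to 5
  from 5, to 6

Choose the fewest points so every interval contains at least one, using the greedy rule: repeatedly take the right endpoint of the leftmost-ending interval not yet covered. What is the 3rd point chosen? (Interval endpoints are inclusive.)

11

Sort by right endpoint; whenever an interval is uncovered, place a point at its right end.
Sorted: [3,5] [5,6] [5,7] [8,9] [10,11] [11,12] [12,13] [7,15]
{[3,5],[5,6],[5,7]} hit by 5; {[8,9]} hit by 9; {[10,11],[11,12]} hit by 11; {[12,13],[7,15]} hit by 13.
Points: 5, 9, 11, 13 (4 total).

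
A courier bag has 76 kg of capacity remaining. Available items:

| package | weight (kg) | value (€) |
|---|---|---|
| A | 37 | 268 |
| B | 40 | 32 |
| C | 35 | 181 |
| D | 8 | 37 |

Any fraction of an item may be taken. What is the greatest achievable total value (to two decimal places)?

Sort by value per unit weight and fill in that order.
Order: A (268/37=7.24) > C (181/35=5.17) > D (37/8=4.62) > B (32/40=0.80)
Fill: take A (37 @ 268) → take C (35 @ 181) → take 4/8 of D → 18.50; 76/76 used.
Total value = 467.50

467.50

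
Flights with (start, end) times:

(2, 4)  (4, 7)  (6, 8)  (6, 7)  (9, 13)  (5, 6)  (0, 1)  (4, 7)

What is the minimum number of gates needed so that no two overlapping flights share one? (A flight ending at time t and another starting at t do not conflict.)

4

The answer is the maximum number of intervals overlapping at any instant.
starts: [0, 2, 4, 4, 5, 6, 6, 9]
ends:   [1, 4, 6, 7, 7, 7, 8, 13]
s0→1 e1→0 s2→1 e4→0 s4→1 s4→2 s5→3 e6→2 s6→3 s6→4  — peak 4.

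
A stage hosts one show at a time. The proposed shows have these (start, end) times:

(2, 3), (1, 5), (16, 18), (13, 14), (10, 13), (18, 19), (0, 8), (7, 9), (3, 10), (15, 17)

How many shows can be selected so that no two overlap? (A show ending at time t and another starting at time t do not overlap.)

6

Order by finish time; keep every interval that doesn't clash with the previous kept one.
By end time: (2,3), (1,5), (0,8), (7,9), (3,10), (10,13), (13,14), (15,17), (16,18), (18,19).
Pick (2,3); next start ≥ 3 → (7,9); next start ≥ 9 → (10,13); next start ≥ 13 → (13,14); next start ≥ 14 → (15,17); next start ≥ 17 → (18,19).
Selected 6 shows.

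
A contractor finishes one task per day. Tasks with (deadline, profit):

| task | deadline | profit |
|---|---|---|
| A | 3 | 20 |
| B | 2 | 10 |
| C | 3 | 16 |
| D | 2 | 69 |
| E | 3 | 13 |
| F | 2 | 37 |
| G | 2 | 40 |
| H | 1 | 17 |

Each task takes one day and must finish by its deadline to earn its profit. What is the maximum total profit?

Take jobs in profit order; each goes to the latest open slot no later than its deadline.
By profit: D(d2,69), G(d2,40), F(d2,37), A(d3,20), H(d1,17), C(d3,16), E(d3,13), B(d2,10)
D→slot 2; G→slot 1; F skipped; A→slot 3; H skipped; C skipped; E skipped; B skipped.
Profit = 40 + 69 + 20 = 129

129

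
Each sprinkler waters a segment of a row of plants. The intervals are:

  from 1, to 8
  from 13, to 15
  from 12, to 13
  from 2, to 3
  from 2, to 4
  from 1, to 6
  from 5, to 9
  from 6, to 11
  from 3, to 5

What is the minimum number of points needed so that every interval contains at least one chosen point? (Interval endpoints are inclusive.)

3

Sort by right endpoint; whenever an interval is uncovered, place a point at its right end.
Sorted: [2,3] [2,4] [3,5] [1,6] [1,8] [5,9] [6,11] [12,13] [13,15]
{[2,3],[2,4],[3,5],[1,6],[1,8]} hit by 3; {[5,9],[6,11]} hit by 9; {[12,13],[13,15]} hit by 13.
Points: 3, 9, 13 (3 total).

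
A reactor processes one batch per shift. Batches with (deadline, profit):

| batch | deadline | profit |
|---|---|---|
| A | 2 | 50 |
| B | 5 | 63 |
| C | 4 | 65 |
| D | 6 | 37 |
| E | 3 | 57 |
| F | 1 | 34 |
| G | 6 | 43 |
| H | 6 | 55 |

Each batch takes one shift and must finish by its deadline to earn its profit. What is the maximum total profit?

Take jobs in profit order; each goes to the latest open slot no later than its deadline.
Profit order: C=65 B=63 E=57 H=55 A=50 G=43 D=37 F=34
Assign: C→slot 4, B→slot 5, E→slot 3, H→slot 6, A→slot 2, G→slot 1, D skipped, F skipped.
Slots: [1:G] [2:A] [3:E] [4:C] [5:B] [6:H]
Profit = 43 + 50 + 57 + 65 + 63 + 55 = 333

333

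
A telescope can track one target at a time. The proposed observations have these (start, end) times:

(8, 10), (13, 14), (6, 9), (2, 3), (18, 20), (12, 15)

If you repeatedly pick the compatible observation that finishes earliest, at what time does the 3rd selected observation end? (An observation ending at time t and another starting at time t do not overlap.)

Greedy by earliest finish: after sorting by end time, pick each interval compatible with the last pick.
Sorted by end: (2,3)  (6,9)  (8,10)  (13,14)  (12,15)  (18,20)
take (2,3); take (6,9); take (13,14); take (18,20).
Selected: (2,3) (6,9) (13,14) (18,20)

14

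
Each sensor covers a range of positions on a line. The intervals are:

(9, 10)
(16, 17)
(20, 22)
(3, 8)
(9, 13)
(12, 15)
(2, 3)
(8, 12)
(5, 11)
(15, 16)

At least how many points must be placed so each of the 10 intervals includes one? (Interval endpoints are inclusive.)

Sorted: [2,3] [3,8] [9,10] [5,11] [8,12] [9,13] [12,15] [15,16] [16,17] [20,22]
{[2,3],[3,8]} hit by 3; {[9,10],[5,11],[8,12],[9,13]} hit by 10; {[12,15],[15,16]} hit by 15; {[16,17]} hit by 17; {[20,22]} hit by 22.
Points: 3, 10, 15, 17, 22 (5 total).

5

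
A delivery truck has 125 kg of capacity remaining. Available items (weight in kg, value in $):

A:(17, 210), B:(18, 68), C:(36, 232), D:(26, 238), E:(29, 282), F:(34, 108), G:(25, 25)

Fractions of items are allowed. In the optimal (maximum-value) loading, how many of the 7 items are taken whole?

4

Order: A (210/17=12.35) > E (282/29=9.72) > D (238/26=9.15) > C (232/36=6.44) > B (68/18=3.78) > F (108/34=3.18) > G (25/25=1.00)
Fill: take A (17 @ 210) → take E (29 @ 282) → take D (26 @ 238) → take C (36 @ 232) → take 17/18 of B → 64.22; 125/125 used.
4 item(s) taken whole; one partial (take 17/18 of B).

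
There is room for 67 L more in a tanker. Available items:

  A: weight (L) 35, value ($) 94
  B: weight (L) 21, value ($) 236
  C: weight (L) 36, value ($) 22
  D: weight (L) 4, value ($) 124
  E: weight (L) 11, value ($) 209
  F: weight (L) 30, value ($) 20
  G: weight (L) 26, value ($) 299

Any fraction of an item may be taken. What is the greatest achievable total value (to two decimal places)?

Ratios (sorted): D 31.00, E 19.00, G 11.50, B 11.24, A 2.69, F 0.67, C 0.61
take D (4 @ 124); take E (11 @ 209); take G (26 @ 299); take B (21 @ 236); take 5/35 of A → 13.43. Capacity used 67/67.
Total value = 881.43

881.43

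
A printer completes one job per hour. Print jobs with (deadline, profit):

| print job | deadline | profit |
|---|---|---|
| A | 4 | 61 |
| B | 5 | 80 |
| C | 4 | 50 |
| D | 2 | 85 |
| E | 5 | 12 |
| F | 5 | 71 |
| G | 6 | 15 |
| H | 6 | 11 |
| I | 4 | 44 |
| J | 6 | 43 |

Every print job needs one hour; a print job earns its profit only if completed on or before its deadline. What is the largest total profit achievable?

Take jobs in profit order; each goes to the latest open slot no later than its deadline.
Profit order: D=85 B=80 F=71 A=61 C=50 I=44 J=43 G=15 E=12 H=11
Assign: D→slot 2, B→slot 5, F→slot 4, A→slot 3, C→slot 1, I skipped, J→slot 6, G skipped, E skipped, H skipped.
Slots: [1:C] [2:D] [3:A] [4:F] [5:B] [6:J]
Profit = 50 + 85 + 61 + 71 + 80 + 43 = 390

390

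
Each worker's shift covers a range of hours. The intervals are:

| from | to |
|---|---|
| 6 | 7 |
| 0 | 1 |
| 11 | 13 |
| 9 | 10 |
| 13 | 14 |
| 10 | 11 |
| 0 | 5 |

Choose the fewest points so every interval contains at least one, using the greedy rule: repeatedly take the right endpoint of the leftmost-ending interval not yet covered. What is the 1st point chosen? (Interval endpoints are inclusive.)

Sorted: [0,1] [0,5] [6,7] [9,10] [10,11] [11,13] [13,14]
{[0,1],[0,5]} hit by 1; {[6,7]} hit by 7; {[9,10],[10,11]} hit by 10; {[11,13],[13,14]} hit by 13.
Points: 1, 7, 10, 13 (4 total).

1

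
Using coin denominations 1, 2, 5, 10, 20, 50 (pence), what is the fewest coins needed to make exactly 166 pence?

6

Use the largest denomination that fits, subtract, and repeat.
166 = 3×50 + 1×10 + 1×5 + 1×1
Total coins = 3 + 1 + 1 + 1 = 6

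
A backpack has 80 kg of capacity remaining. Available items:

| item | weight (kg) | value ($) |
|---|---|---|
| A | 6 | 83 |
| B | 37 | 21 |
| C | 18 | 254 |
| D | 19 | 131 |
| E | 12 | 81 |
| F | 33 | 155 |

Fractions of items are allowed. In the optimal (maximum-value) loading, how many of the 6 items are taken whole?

4

Ratios (sorted): C 14.11, A 13.83, D 6.89, E 6.75, F 4.70, B 0.57
take C (18 @ 254); take A (6 @ 83); take D (19 @ 131); take E (12 @ 81); take 25/33 of F → 117.42. Capacity used 80/80.
4 item(s) taken whole; one partial (take 25/33 of F).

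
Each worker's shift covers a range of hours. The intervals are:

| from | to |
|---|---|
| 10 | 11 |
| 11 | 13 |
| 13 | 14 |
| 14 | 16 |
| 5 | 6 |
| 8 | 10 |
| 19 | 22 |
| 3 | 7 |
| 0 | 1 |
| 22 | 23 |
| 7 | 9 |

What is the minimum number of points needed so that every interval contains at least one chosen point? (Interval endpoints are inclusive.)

6

Sort by right endpoint; whenever an interval is uncovered, place a point at its right end.
Sorted: [0,1] [5,6] [3,7] [7,9] [8,10] [10,11] [11,13] [13,14] [14,16] [19,22] [22,23]
{[0,1]} hit by 1; {[5,6],[3,7]} hit by 6; {[7,9],[8,10]} hit by 9; {[10,11],[11,13]} hit by 11; {[13,14],[14,16]} hit by 14; {[19,22],[22,23]} hit by 22.
Points: 1, 6, 9, 11, 14, 22 (6 total).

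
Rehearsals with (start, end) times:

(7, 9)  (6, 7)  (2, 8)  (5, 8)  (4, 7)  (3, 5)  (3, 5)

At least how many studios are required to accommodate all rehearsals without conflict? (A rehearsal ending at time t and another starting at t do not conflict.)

Count concurrent intervals with a sweep; the peak is the room count.
starts: [2, 3, 3, 4, 5, 6, 7]
ends:   [5, 5, 7, 7, 8, 8, 9]
s2→1 s3→2 s3→3 s4→4  — peak 4.

4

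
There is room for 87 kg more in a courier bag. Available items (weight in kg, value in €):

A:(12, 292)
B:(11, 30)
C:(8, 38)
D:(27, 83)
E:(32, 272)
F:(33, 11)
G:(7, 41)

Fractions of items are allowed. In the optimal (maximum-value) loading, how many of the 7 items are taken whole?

5

Order: A (292/12=24.33) > E (272/32=8.50) > G (41/7=5.86) > C (38/8=4.75) > D (83/27=3.07) > B (30/11=2.73) > F (11/33=0.33)
Fill: take A (12 @ 292) → take E (32 @ 272) → take G (7 @ 41) → take C (8 @ 38) → take D (27 @ 83) → take 1/11 of B → 2.73; 87/87 used.
5 item(s) taken whole; one partial (take 1/11 of B).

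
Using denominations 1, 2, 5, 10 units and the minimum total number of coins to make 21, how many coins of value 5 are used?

Greedy: take as many of the largest coin as possible, then repeat with the remainder.
21 = 2×10 + 1×1
Count of 5: 0

0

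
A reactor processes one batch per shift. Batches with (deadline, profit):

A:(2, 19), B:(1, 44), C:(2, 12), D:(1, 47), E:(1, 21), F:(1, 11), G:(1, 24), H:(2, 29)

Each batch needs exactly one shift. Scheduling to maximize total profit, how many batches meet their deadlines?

2

Take jobs in profit order; each goes to the latest open slot no later than its deadline.
Profit order: D=47 B=44 H=29 G=24 E=21 A=19 C=12 F=11
Assign: D→slot 1, B skipped, H→slot 2, G skipped, E skipped, A skipped, C skipped, F skipped.
Slots: [1:D] [2:H]
2 of 8 scheduled.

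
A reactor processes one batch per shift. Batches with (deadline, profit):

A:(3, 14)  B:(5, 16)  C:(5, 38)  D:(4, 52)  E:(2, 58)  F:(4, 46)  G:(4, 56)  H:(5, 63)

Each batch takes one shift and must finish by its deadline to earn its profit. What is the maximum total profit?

275

Profit order: H=63 E=58 G=56 D=52 F=46 C=38 B=16 A=14
Assign: H→slot 5, E→slot 2, G→slot 4, D→slot 3, F→slot 1, C skipped, B skipped, A skipped.
Slots: [1:F] [2:E] [3:D] [4:G] [5:H]
Profit = 46 + 58 + 52 + 56 + 63 = 275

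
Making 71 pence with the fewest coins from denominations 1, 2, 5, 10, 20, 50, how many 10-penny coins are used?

0

71 = 1×50 + 1×20 + 1×1
Count of 10: 0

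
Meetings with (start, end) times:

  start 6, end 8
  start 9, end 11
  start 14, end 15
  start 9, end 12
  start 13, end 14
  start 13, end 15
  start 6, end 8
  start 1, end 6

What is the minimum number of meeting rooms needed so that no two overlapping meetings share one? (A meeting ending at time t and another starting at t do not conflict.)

Count concurrent intervals with a sweep; the peak is the room count.
Events (time:±→running): 1:+→1 6:-→0 6:+→1 6:+→2 … peak 2.

2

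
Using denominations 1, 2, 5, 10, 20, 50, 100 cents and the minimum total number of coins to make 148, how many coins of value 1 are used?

1

148 = 1×100 + 2×20 + 1×5 + 1×2 + 1×1
Count of 1: 1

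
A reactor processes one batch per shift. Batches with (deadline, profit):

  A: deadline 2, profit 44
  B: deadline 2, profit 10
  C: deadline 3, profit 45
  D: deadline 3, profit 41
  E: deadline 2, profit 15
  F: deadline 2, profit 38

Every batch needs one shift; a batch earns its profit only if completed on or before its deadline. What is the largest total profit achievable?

130

Profit order: C=45 A=44 D=41 F=38 E=15 B=10
Assign: C→slot 3, A→slot 2, D→slot 1, F skipped, E skipped, B skipped.
Slots: [1:D] [2:A] [3:C]
Profit = 41 + 44 + 45 = 130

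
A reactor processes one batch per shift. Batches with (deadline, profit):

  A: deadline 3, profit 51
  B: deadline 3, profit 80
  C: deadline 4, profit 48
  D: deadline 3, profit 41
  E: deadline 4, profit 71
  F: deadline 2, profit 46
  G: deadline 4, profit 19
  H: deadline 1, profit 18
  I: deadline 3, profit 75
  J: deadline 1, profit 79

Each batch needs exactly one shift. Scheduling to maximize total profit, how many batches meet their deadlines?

Take jobs in profit order; each goes to the latest open slot no later than its deadline.
By profit: B(d3,80), J(d1,79), I(d3,75), E(d4,71), A(d3,51), C(d4,48), F(d2,46), D(d3,41), G(d4,19), H(d1,18)
B→slot 3; J→slot 1; I→slot 2; E→slot 4; A skipped; C skipped; F skipped; D skipped; G skipped; H skipped.
4 of 10 scheduled.

4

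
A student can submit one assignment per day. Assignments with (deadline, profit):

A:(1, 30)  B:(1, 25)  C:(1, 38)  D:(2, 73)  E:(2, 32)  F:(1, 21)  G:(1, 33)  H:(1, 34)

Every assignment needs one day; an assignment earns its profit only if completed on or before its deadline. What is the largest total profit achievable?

By profit: D(d2,73), C(d1,38), H(d1,34), G(d1,33), E(d2,32), A(d1,30), B(d1,25), F(d1,21)
D→slot 2; C→slot 1; H skipped; G skipped; E skipped; A skipped; B skipped; F skipped.
Profit = 38 + 73 = 111

111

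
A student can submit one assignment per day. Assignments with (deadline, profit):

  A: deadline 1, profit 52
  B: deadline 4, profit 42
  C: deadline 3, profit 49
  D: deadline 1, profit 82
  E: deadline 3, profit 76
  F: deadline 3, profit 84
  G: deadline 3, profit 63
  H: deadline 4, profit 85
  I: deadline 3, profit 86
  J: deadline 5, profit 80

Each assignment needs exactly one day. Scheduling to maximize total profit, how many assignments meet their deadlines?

Take jobs in profit order; each goes to the latest open slot no later than its deadline.
Profit order: I=86 H=85 F=84 D=82 J=80 E=76 G=63 A=52 C=49 B=42
Assign: I→slot 3, H→slot 4, F→slot 2, D→slot 1, J→slot 5, E skipped, G skipped, A skipped, C skipped, B skipped.
Slots: [1:D] [2:F] [3:I] [4:H] [5:J]
5 of 10 scheduled.

5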